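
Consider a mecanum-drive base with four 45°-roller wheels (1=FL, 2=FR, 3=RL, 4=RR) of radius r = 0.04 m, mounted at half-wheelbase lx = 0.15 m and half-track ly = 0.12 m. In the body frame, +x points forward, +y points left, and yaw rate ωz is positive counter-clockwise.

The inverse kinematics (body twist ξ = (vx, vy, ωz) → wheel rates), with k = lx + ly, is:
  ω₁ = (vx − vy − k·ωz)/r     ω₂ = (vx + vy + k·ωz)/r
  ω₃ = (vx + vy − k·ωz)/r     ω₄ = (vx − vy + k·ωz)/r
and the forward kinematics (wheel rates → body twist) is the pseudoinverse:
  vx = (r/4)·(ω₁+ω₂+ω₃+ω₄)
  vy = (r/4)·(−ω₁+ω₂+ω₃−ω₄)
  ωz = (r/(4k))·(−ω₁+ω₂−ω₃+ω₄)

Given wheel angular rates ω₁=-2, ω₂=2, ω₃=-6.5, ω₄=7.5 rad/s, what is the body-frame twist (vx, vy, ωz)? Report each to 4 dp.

(0.0100, -0.1000, 0.6667)

k = lx + ly = 0.15 + 0.12 = 0.2700
ω₁+ω₂+ω₃+ω₄ = 1.0000  →  vx = (0.04/4)·1.0000 = 0.0100
−ω₁+ω₂+ω₃−ω₄ = -10.0000  →  vy = (0.04/4)·-10.0000 = -0.1000
−ω₁+ω₂−ω₃+ω₄ = 18.0000  →  ωz = (0.04/1.0800)·18.0000 = 0.6667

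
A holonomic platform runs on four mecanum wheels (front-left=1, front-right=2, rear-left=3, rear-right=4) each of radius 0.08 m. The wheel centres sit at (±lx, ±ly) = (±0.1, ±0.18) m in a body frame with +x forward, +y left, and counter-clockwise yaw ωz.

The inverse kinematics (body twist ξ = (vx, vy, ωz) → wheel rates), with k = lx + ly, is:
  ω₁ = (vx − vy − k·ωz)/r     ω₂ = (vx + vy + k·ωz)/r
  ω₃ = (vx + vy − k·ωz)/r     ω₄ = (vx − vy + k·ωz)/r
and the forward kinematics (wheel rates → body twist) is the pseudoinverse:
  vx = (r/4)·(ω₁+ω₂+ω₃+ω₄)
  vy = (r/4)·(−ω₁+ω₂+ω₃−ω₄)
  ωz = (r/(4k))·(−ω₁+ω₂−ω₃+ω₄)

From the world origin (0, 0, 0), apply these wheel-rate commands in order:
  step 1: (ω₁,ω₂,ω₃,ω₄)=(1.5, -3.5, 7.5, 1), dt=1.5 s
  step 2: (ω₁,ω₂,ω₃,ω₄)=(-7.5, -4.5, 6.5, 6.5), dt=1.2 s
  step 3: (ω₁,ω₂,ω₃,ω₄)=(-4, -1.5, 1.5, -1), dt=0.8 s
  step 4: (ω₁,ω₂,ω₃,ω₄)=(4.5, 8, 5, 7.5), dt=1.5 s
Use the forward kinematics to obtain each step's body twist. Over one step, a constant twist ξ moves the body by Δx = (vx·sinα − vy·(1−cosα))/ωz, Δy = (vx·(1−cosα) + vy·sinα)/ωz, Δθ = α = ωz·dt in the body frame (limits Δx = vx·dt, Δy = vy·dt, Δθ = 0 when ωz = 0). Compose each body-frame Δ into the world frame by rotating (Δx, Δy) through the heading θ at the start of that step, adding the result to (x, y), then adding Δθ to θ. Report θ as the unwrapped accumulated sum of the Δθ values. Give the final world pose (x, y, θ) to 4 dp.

step 1: ξ=(vx,vy,ωz)=(0.1300, 0.0300, -0.8214), dt=1.5 → body Δ=(0.1737, -0.0712, -1.2321) → world pose (0.1737, -0.0712, -1.2321)
step 2: ξ=(vx,vy,ωz)=(0.0200, 0.0600, 0.2143), dt=1.2 → body Δ=(0.0145, 0.0743, 0.2571) → world pose (0.2485, -0.0603, -0.9750)
step 3: ξ=(vx,vy,ωz)=(-0.1000, 0.1000, 0.0000), dt=0.8 → body Δ=(-0.0800, 0.0800, 0.0000) → world pose (0.2699, 0.0508, -0.9750)
step 4: ξ=(vx,vy,ωz)=(0.5000, 0.0200, 0.4286), dt=1.5 → body Δ=(0.6901, 0.2609, 0.6429) → world pose (0.8730, -0.3740, -0.3321)

(0.8730, -0.3740, -0.3321)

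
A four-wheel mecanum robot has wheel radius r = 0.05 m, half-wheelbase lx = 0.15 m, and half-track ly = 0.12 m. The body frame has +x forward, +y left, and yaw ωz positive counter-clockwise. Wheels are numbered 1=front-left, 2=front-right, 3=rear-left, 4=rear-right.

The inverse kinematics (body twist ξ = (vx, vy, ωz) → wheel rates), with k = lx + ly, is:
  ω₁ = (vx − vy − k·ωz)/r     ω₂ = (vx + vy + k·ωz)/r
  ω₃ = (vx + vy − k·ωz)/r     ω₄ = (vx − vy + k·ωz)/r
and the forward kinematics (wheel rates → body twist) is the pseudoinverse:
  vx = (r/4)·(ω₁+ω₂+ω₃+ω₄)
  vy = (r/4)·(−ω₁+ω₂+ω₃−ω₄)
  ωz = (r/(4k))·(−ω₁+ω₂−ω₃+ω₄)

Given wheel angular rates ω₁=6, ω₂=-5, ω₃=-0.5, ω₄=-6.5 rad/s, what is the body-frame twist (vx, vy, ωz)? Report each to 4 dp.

k = lx + ly = 0.15 + 0.12 = 0.2700
ω₁+ω₂+ω₃+ω₄ = -6.0000  →  vx = (0.05/4)·-6.0000 = -0.0750
−ω₁+ω₂+ω₃−ω₄ = -5.0000  →  vy = (0.05/4)·-5.0000 = -0.0625
−ω₁+ω₂−ω₃+ω₄ = -17.0000  →  ωz = (0.05/1.0800)·-17.0000 = -0.7870

(-0.0750, -0.0625, -0.7870)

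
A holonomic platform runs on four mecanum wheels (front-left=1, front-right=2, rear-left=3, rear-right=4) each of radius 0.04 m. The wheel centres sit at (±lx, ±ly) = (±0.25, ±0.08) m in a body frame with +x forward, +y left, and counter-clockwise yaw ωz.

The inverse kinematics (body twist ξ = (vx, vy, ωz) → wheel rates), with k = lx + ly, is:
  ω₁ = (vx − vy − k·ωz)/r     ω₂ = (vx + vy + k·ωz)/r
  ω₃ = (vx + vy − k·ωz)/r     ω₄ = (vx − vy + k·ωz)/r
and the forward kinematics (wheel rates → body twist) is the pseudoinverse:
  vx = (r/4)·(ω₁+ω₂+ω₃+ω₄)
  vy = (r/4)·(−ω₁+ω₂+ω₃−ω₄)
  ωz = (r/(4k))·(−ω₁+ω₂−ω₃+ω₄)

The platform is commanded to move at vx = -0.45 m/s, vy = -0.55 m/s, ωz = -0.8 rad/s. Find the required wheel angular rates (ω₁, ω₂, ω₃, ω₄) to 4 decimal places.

k = lx + ly = 0.25 + 0.08 = 0.3300;  k·ωz = 0.3300·-0.8 = -0.2640
ω₁ (FL) = (vx − vy − k·ωz)/r = 0.3640/0.04 = 9.1000
ω₂ (FR) = (vx + vy + k·ωz)/r = -1.2640/0.04 = -31.6000
ω₃ (RL) = (vx + vy − k·ωz)/r = -0.7360/0.04 = -18.4000
ω₄ (RR) = (vx − vy + k·ωz)/r = -0.1640/0.04 = -4.1000

(9.1000, -31.6000, -18.4000, -4.1000)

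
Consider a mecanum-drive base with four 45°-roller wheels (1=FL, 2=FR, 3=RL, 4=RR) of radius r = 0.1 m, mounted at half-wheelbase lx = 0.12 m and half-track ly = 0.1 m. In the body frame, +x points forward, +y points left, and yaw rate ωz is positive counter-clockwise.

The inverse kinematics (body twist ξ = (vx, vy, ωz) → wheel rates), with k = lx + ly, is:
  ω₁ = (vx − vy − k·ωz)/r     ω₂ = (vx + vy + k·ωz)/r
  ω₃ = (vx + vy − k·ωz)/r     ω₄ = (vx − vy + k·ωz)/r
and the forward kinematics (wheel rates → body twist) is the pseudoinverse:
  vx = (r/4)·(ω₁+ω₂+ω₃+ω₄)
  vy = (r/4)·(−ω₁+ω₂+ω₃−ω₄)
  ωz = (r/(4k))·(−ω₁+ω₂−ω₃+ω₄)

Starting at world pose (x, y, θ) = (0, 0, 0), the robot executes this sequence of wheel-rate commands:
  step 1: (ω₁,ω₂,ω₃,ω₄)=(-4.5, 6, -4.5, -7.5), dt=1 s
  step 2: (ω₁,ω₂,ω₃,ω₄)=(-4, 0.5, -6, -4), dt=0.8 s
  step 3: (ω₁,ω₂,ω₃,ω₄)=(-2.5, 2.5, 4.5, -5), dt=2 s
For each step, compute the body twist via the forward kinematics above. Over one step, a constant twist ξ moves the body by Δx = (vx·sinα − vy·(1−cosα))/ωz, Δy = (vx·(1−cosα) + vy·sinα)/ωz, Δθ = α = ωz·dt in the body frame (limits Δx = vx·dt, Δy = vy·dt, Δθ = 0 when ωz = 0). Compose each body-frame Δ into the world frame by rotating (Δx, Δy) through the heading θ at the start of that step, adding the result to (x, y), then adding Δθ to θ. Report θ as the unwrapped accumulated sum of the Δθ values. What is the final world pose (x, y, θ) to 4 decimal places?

step 1: ξ=(vx,vy,ωz)=(-0.2625, 0.3375, 0.8523), dt=1.0 → body Δ=(-0.3672, 0.1928, 0.8523) → world pose (-0.3672, 0.1928, 0.8523)
step 2: ξ=(vx,vy,ωz)=(-0.3375, 0.0625, 0.7386), dt=0.8 → body Δ=(-0.2689, -0.0303, 0.5909) → world pose (-0.5214, -0.0295, 1.4432)
step 3: ξ=(vx,vy,ωz)=(-0.0125, 0.3625, -0.5114), dt=2.0 → body Δ=(0.3187, 0.6168, -1.0227) → world pose (-1.0926, 0.3650, 0.4205)

(-1.0926, 0.3650, 0.4205)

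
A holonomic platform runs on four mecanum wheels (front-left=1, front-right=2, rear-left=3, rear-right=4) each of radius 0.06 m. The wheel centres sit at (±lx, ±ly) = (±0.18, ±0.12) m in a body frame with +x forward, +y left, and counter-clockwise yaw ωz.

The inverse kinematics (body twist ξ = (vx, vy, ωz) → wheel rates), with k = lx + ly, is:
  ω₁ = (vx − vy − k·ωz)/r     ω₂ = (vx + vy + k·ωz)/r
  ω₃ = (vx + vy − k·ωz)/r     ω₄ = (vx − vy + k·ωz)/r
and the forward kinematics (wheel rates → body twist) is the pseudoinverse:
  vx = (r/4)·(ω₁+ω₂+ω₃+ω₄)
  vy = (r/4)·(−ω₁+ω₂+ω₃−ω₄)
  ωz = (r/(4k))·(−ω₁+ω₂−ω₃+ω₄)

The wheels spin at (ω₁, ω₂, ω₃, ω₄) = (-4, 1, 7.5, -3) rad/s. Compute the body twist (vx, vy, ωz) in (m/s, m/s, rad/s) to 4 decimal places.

(0.0225, 0.2325, -0.2750)

k = lx + ly = 0.18 + 0.12 = 0.3000
ω₁+ω₂+ω₃+ω₄ = 1.5000  →  vx = (0.06/4)·1.5000 = 0.0225
−ω₁+ω₂+ω₃−ω₄ = 15.5000  →  vy = (0.06/4)·15.5000 = 0.2325
−ω₁+ω₂−ω₃+ω₄ = -5.5000  →  ωz = (0.06/1.2000)·-5.5000 = -0.2750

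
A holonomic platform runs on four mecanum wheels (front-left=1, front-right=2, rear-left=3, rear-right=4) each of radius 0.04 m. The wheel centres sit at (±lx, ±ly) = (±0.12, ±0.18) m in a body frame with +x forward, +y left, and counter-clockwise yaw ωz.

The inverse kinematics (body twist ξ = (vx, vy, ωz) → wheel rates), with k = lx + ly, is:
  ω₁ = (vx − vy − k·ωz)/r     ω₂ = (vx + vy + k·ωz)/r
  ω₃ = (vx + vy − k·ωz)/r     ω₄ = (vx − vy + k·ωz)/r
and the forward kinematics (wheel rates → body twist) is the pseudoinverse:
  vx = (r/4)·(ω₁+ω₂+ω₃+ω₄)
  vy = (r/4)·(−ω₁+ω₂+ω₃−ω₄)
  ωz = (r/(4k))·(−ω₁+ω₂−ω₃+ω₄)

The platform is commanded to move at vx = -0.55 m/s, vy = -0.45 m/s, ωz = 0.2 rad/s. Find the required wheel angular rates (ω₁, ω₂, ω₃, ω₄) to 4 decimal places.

(-4.0000, -23.5000, -26.5000, -1.0000)

k = lx + ly = 0.12 + 0.18 = 0.3000;  k·ωz = 0.3000·0.2 = 0.0600
ω₁ (FL) = (vx − vy − k·ωz)/r = -0.1600/0.04 = -4.0000
ω₂ (FR) = (vx + vy + k·ωz)/r = -0.9400/0.04 = -23.5000
ω₃ (RL) = (vx + vy − k·ωz)/r = -1.0600/0.04 = -26.5000
ω₄ (RR) = (vx − vy + k·ωz)/r = -0.0400/0.04 = -1.0000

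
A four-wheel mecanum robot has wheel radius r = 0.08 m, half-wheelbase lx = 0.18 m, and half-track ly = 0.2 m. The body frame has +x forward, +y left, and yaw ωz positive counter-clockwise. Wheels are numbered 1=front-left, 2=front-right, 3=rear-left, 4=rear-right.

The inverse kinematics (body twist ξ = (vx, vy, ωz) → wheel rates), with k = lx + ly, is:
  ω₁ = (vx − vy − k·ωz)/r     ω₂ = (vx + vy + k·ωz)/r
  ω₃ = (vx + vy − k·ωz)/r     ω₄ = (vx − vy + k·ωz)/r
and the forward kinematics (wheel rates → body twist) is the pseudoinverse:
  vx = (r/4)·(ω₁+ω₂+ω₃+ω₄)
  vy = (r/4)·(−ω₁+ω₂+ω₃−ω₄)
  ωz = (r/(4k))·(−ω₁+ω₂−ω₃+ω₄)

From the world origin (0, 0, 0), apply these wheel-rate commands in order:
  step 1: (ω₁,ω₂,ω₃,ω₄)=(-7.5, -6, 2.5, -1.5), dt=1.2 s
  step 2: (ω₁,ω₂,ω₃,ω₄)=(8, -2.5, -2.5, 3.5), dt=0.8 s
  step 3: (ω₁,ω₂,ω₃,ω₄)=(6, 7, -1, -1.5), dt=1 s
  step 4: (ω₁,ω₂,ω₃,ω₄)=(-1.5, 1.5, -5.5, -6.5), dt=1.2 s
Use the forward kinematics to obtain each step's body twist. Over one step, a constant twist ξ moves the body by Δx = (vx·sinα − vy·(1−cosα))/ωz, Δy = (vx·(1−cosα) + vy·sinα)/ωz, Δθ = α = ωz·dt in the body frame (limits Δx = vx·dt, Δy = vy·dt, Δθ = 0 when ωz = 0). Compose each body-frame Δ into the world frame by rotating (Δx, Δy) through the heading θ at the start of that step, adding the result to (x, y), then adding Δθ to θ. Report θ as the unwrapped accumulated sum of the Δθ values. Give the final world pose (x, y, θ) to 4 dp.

(-0.2993, -0.0005, -0.1947)

step 1: ξ=(vx,vy,ωz)=(-0.2500, 0.1100, -0.1316), dt=1.2 → body Δ=(-0.2884, 0.1551, -0.1579) → world pose (-0.2884, 0.1551, -0.1579)
step 2: ξ=(vx,vy,ωz)=(0.1300, -0.3300, -0.2368), dt=0.8 → body Δ=(0.0784, -0.2722, -0.1895) → world pose (-0.2537, -0.1261, -0.3474)
step 3: ξ=(vx,vy,ωz)=(0.2100, 0.0300, 0.0263), dt=1.0 → body Δ=(0.2096, 0.0328, 0.0263) → world pose (-0.0455, -0.1667, -0.3211)
step 4: ξ=(vx,vy,ωz)=(-0.2400, 0.0800, 0.1053), dt=1.2 → body Δ=(-0.2933, 0.0776, 0.1263) → world pose (-0.2993, -0.0005, -0.1947)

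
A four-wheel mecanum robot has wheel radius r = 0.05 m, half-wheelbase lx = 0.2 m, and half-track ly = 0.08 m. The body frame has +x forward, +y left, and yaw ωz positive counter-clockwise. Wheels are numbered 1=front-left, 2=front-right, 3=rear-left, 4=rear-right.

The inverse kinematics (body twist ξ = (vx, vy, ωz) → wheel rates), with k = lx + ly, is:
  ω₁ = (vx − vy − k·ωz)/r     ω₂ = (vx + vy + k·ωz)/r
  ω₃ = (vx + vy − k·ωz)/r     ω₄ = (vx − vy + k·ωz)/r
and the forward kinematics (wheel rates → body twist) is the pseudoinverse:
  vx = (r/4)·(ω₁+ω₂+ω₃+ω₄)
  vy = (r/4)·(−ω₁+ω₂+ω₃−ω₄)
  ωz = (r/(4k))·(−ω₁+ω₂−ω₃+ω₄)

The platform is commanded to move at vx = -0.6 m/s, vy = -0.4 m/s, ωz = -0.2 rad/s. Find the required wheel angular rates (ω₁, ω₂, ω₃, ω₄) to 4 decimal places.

(-2.8800, -21.1200, -18.8800, -5.1200)

k = lx + ly = 0.2 + 0.08 = 0.2800;  k·ωz = 0.2800·-0.2 = -0.0560
ω₁ (FL) = (vx − vy − k·ωz)/r = -0.1440/0.05 = -2.8800
ω₂ (FR) = (vx + vy + k·ωz)/r = -1.0560/0.05 = -21.1200
ω₃ (RL) = (vx + vy − k·ωz)/r = -0.9440/0.05 = -18.8800
ω₄ (RR) = (vx − vy + k·ωz)/r = -0.2560/0.05 = -5.1200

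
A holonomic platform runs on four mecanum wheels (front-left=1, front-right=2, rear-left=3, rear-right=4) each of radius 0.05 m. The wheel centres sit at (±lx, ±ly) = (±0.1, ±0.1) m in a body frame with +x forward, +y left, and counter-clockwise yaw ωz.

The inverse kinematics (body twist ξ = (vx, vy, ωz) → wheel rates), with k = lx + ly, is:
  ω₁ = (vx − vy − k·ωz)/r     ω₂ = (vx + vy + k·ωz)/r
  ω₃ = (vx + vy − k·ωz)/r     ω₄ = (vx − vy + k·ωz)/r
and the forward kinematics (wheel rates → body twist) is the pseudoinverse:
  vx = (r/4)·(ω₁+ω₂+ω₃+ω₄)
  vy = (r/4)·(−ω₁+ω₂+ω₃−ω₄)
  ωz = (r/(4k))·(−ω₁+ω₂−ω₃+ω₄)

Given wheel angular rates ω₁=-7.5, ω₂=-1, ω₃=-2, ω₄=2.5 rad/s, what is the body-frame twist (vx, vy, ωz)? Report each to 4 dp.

k = lx + ly = 0.1 + 0.1 = 0.2000
ω₁+ω₂+ω₃+ω₄ = -8.0000  →  vx = (0.05/4)·-8.0000 = -0.1000
−ω₁+ω₂+ω₃−ω₄ = 2.0000  →  vy = (0.05/4)·2.0000 = 0.0250
−ω₁+ω₂−ω₃+ω₄ = 11.0000  →  ωz = (0.05/0.8000)·11.0000 = 0.6875

(-0.1000, 0.0250, 0.6875)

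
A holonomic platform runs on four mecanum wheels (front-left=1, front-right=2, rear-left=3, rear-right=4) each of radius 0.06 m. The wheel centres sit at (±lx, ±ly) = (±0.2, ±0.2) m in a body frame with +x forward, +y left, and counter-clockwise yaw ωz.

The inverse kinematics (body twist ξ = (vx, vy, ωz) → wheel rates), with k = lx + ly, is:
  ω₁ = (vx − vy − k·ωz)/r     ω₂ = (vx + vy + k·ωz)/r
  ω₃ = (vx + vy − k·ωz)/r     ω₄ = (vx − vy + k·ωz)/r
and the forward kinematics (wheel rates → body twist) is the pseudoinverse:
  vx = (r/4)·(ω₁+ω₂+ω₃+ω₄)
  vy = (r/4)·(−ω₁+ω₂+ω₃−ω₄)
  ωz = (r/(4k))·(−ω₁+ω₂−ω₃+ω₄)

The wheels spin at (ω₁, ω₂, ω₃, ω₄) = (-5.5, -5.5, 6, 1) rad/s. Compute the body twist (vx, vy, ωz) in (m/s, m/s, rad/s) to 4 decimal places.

k = lx + ly = 0.2 + 0.2 = 0.4000
ω₁+ω₂+ω₃+ω₄ = -4.0000  →  vx = (0.06/4)·-4.0000 = -0.0600
−ω₁+ω₂+ω₃−ω₄ = 5.0000  →  vy = (0.06/4)·5.0000 = 0.0750
−ω₁+ω₂−ω₃+ω₄ = -5.0000  →  ωz = (0.06/1.6000)·-5.0000 = -0.1875

(-0.0600, 0.0750, -0.1875)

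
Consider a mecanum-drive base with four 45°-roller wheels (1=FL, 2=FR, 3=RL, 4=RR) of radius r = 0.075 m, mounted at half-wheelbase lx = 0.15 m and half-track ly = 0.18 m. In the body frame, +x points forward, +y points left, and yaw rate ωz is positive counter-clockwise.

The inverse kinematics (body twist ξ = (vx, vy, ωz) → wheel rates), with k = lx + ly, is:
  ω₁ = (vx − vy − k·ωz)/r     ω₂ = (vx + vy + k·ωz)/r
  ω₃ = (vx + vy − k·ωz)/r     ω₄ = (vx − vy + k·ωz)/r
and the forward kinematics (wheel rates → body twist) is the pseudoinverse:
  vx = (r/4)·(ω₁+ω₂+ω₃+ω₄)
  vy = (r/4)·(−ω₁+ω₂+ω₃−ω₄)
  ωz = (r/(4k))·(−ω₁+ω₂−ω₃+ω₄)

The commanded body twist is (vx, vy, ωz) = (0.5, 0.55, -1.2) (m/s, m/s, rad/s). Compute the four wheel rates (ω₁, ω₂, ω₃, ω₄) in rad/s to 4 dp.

(4.6133, 8.7200, 19.2800, -5.9467)

k = lx + ly = 0.15 + 0.18 = 0.3300;  k·ωz = 0.3300·-1.2 = -0.3960
ω₁ (FL) = (vx − vy − k·ωz)/r = 0.3460/0.075 = 4.6133
ω₂ (FR) = (vx + vy + k·ωz)/r = 0.6540/0.075 = 8.7200
ω₃ (RL) = (vx + vy − k·ωz)/r = 1.4460/0.075 = 19.2800
ω₄ (RR) = (vx − vy + k·ωz)/r = -0.4460/0.075 = -5.9467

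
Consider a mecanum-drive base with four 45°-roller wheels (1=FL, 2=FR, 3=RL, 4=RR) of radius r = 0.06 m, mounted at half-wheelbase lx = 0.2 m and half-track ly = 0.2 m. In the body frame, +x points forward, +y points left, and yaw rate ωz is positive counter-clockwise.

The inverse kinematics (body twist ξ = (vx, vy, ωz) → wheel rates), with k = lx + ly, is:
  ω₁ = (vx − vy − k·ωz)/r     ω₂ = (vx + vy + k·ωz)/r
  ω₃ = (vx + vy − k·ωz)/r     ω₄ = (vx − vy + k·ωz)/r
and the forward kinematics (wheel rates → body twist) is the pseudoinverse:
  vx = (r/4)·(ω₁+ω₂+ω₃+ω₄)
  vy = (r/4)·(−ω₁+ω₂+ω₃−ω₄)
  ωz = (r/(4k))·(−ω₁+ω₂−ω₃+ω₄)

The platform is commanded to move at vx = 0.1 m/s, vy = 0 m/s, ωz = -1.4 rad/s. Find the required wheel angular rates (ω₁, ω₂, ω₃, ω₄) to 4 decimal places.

k = lx + ly = 0.2 + 0.2 = 0.4000;  k·ωz = 0.4000·-1.4 = -0.5600
ω₁ (FL) = (vx − vy − k·ωz)/r = 0.6600/0.06 = 11.0000
ω₂ (FR) = (vx + vy + k·ωz)/r = -0.4600/0.06 = -7.6667
ω₃ (RL) = (vx + vy − k·ωz)/r = 0.6600/0.06 = 11.0000
ω₄ (RR) = (vx − vy + k·ωz)/r = -0.4600/0.06 = -7.6667

(11.0000, -7.6667, 11.0000, -7.6667)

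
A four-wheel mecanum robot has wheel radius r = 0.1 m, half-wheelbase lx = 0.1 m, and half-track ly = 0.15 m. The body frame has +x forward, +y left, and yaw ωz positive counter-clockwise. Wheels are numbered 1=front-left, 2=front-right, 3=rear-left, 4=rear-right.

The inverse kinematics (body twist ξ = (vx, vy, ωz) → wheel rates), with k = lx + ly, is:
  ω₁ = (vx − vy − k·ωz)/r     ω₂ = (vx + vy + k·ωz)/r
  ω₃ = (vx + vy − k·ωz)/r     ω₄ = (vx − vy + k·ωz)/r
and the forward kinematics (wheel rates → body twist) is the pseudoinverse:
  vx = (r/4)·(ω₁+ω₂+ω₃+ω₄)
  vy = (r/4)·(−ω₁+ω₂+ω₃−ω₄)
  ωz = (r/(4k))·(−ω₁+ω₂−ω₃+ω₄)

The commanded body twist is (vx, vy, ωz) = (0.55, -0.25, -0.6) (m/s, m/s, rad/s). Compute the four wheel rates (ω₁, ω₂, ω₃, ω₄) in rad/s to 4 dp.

(9.5000, 1.5000, 4.5000, 6.5000)

k = lx + ly = 0.1 + 0.15 = 0.2500;  k·ωz = 0.2500·-0.6 = -0.1500
ω₁ (FL) = (vx − vy − k·ωz)/r = 0.9500/0.1 = 9.5000
ω₂ (FR) = (vx + vy + k·ωz)/r = 0.1500/0.1 = 1.5000
ω₃ (RL) = (vx + vy − k·ωz)/r = 0.4500/0.1 = 4.5000
ω₄ (RR) = (vx − vy + k·ωz)/r = 0.6500/0.1 = 6.5000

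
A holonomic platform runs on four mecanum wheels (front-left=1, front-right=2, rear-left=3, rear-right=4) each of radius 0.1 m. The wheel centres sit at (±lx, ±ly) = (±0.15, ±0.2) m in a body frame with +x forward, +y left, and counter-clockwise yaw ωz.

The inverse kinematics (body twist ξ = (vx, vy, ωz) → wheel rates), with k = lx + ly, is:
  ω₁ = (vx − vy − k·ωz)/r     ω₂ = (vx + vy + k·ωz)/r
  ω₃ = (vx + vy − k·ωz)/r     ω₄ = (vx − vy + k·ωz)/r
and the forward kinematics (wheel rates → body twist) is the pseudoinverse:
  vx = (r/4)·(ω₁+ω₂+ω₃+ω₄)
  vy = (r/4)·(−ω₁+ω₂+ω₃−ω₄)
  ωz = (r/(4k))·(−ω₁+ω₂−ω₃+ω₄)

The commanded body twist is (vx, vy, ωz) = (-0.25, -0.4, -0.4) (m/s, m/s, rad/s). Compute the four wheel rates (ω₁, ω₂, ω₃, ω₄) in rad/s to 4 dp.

(2.9000, -7.9000, -5.1000, 0.1000)

k = lx + ly = 0.15 + 0.2 = 0.3500;  k·ωz = 0.3500·-0.4 = -0.1400
ω₁ (FL) = (vx − vy − k·ωz)/r = 0.2900/0.1 = 2.9000
ω₂ (FR) = (vx + vy + k·ωz)/r = -0.7900/0.1 = -7.9000
ω₃ (RL) = (vx + vy − k·ωz)/r = -0.5100/0.1 = -5.1000
ω₄ (RR) = (vx − vy + k·ωz)/r = 0.0100/0.1 = 0.1000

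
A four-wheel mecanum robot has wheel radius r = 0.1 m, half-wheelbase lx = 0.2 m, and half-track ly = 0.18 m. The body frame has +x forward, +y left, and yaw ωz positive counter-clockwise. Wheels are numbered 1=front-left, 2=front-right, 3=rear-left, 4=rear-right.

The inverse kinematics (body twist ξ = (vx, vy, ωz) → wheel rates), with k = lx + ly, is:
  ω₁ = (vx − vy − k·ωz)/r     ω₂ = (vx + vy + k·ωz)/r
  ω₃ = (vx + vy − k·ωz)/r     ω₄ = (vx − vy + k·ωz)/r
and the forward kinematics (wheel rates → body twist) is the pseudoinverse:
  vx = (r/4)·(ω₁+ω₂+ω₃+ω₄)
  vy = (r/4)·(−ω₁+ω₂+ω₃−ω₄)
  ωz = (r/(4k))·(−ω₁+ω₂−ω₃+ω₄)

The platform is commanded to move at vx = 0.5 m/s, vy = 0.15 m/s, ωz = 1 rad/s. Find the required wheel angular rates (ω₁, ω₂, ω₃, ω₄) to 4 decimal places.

(-0.3000, 10.3000, 2.7000, 7.3000)

k = lx + ly = 0.2 + 0.18 = 0.3800;  k·ωz = 0.3800·1 = 0.3800
ω₁ (FL) = (vx − vy − k·ωz)/r = -0.0300/0.1 = -0.3000
ω₂ (FR) = (vx + vy + k·ωz)/r = 1.0300/0.1 = 10.3000
ω₃ (RL) = (vx + vy − k·ωz)/r = 0.2700/0.1 = 2.7000
ω₄ (RR) = (vx − vy + k·ωz)/r = 0.7300/0.1 = 7.3000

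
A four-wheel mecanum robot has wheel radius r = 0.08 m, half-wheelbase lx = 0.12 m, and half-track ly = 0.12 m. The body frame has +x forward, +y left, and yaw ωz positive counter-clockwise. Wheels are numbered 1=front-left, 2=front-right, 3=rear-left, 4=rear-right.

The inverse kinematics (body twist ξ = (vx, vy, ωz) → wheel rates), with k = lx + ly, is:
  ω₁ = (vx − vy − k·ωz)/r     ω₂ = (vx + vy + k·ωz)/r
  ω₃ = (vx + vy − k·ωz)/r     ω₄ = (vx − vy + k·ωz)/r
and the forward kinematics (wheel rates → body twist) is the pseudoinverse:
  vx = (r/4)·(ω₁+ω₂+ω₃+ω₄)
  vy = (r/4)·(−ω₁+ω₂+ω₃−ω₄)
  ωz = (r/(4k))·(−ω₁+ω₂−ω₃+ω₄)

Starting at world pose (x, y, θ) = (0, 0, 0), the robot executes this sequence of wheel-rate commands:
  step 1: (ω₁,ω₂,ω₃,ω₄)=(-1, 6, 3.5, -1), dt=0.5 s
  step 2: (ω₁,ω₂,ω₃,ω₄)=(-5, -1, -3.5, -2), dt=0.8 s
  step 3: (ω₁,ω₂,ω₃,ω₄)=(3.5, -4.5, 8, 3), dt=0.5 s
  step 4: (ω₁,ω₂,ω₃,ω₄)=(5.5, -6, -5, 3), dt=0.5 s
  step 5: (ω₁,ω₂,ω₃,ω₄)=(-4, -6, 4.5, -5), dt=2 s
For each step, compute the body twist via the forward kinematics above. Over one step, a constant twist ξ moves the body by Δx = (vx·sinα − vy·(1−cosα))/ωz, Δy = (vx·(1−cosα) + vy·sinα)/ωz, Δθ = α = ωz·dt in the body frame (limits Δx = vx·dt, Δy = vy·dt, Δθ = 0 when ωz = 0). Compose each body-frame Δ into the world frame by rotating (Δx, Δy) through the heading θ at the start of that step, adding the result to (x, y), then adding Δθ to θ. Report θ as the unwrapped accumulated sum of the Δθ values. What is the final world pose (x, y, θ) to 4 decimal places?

(0.0303, 0.3359, -2.1333)

step 1: ξ=(vx,vy,ωz)=(0.1500, 0.2300, 0.2083), dt=0.5 → body Δ=(0.0689, 0.1187, 0.1042) → world pose (0.0689, 0.1187, 0.1042)
step 2: ξ=(vx,vy,ωz)=(-0.2300, 0.0500, 0.4583), dt=0.8 → body Δ=(-0.1872, 0.0058, 0.3667) → world pose (-0.1179, 0.1050, 0.4708)
step 3: ξ=(vx,vy,ωz)=(0.2000, -0.0600, -1.0833), dt=0.5 → body Δ=(0.0873, -0.0550, -0.5417) → world pose (-0.0152, 0.0955, -0.0708)
step 4: ξ=(vx,vy,ωz)=(-0.0500, -0.3900, -0.2917), dt=0.5 → body Δ=(-0.0391, -0.1925, -0.1458) → world pose (-0.0678, -0.0937, -0.2167)
step 5: ξ=(vx,vy,ωz)=(-0.2100, 0.1500, -0.9583), dt=2.0 → body Δ=(0.0034, 0.4407, -1.9167) → world pose (0.0303, 0.3359, -2.1333)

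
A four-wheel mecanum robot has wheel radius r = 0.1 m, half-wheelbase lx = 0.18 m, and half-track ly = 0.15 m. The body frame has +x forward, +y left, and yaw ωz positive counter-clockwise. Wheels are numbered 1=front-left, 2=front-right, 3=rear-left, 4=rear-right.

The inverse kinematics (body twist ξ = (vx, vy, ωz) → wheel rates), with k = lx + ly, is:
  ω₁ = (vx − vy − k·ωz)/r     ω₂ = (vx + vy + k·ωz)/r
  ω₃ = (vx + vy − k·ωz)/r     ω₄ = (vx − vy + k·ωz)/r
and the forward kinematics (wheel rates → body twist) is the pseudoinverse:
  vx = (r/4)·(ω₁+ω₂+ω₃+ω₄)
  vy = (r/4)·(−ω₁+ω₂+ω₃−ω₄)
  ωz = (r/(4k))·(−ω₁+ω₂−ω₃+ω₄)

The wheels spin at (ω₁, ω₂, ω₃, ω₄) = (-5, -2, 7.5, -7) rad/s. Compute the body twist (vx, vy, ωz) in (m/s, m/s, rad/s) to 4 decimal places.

k = lx + ly = 0.18 + 0.15 = 0.3300
ω₁+ω₂+ω₃+ω₄ = -6.5000  →  vx = (0.1/4)·-6.5000 = -0.1625
−ω₁+ω₂+ω₃−ω₄ = 17.5000  →  vy = (0.1/4)·17.5000 = 0.4375
−ω₁+ω₂−ω₃+ω₄ = -11.5000  →  ωz = (0.1/1.3200)·-11.5000 = -0.8712

(-0.1625, 0.4375, -0.8712)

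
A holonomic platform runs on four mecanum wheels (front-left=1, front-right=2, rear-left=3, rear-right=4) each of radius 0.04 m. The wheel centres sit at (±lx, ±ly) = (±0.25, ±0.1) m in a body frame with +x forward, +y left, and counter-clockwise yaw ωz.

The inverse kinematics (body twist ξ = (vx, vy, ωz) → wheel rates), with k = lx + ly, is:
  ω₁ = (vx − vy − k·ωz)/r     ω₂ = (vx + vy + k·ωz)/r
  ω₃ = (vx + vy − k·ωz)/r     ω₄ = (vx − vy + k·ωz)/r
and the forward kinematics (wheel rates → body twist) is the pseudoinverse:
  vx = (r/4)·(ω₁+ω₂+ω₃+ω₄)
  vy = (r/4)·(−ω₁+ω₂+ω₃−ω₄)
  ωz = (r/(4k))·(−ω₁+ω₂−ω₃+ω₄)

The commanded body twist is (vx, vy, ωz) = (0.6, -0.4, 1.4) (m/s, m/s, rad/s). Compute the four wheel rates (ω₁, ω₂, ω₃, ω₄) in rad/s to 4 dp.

k = lx + ly = 0.25 + 0.1 = 0.3500;  k·ωz = 0.3500·1.4 = 0.4900
ω₁ (FL) = (vx − vy − k·ωz)/r = 0.5100/0.04 = 12.7500
ω₂ (FR) = (vx + vy + k·ωz)/r = 0.6900/0.04 = 17.2500
ω₃ (RL) = (vx + vy − k·ωz)/r = -0.2900/0.04 = -7.2500
ω₄ (RR) = (vx − vy + k·ωz)/r = 1.4900/0.04 = 37.2500

(12.7500, 17.2500, -7.2500, 37.2500)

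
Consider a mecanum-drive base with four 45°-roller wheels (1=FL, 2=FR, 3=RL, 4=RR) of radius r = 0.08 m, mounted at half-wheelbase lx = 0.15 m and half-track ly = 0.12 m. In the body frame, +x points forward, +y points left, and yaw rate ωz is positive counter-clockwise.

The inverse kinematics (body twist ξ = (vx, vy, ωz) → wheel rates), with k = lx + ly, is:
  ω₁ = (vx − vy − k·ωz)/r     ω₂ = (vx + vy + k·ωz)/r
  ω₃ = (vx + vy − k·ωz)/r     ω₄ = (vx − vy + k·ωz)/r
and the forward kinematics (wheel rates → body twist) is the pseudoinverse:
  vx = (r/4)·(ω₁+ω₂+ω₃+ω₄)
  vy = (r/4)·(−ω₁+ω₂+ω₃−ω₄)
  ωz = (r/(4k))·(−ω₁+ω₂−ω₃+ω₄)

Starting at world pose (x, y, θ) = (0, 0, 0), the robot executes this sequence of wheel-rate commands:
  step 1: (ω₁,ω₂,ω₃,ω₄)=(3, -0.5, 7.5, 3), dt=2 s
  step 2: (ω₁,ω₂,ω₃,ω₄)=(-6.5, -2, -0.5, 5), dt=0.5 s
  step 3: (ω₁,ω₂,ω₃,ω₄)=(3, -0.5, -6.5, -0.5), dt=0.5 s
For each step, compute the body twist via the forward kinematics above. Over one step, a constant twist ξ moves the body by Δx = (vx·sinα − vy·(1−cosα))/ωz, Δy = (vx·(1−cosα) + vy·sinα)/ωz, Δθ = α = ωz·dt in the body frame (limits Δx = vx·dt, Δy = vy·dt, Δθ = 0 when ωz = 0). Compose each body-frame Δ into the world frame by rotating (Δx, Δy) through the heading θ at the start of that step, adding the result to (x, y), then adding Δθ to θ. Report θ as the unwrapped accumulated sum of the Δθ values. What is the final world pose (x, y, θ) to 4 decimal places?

step 1: ξ=(vx,vy,ωz)=(0.2600, 0.0200, -0.5926), dt=2.0 → body Δ=(0.4276, -0.2425, -1.1852) → world pose (0.4276, -0.2425, -1.1852)
step 2: ξ=(vx,vy,ωz)=(-0.0800, -0.0200, 0.7407), dt=0.5 → body Δ=(-0.0373, -0.0171, 0.3704) → world pose (0.3977, -0.2144, -0.8148)
step 3: ξ=(vx,vy,ωz)=(-0.0900, -0.1900, 0.1852), dt=0.5 → body Δ=(-0.0405, -0.0969, 0.0926) → world pose (0.2994, -0.2514, -0.7222)

(0.2994, -0.2514, -0.7222)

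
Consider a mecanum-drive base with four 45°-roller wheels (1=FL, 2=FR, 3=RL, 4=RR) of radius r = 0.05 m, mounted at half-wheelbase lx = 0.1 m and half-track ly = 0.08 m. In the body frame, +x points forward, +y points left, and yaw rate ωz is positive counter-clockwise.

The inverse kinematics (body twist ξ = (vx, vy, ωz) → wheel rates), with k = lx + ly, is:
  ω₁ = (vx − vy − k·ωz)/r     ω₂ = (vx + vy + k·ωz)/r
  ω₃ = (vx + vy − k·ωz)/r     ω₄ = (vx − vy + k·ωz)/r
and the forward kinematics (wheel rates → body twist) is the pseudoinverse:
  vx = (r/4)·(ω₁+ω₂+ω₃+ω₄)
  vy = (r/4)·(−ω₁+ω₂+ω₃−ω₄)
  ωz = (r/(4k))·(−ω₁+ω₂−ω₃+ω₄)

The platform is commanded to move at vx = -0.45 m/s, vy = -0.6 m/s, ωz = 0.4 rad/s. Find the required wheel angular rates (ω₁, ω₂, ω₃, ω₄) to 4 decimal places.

k = lx + ly = 0.1 + 0.08 = 0.1800;  k·ωz = 0.1800·0.4 = 0.0720
ω₁ (FL) = (vx − vy − k·ωz)/r = 0.0780/0.05 = 1.5600
ω₂ (FR) = (vx + vy + k·ωz)/r = -0.9780/0.05 = -19.5600
ω₃ (RL) = (vx + vy − k·ωz)/r = -1.1220/0.05 = -22.4400
ω₄ (RR) = (vx − vy + k·ωz)/r = 0.2220/0.05 = 4.4400

(1.5600, -19.5600, -22.4400, 4.4400)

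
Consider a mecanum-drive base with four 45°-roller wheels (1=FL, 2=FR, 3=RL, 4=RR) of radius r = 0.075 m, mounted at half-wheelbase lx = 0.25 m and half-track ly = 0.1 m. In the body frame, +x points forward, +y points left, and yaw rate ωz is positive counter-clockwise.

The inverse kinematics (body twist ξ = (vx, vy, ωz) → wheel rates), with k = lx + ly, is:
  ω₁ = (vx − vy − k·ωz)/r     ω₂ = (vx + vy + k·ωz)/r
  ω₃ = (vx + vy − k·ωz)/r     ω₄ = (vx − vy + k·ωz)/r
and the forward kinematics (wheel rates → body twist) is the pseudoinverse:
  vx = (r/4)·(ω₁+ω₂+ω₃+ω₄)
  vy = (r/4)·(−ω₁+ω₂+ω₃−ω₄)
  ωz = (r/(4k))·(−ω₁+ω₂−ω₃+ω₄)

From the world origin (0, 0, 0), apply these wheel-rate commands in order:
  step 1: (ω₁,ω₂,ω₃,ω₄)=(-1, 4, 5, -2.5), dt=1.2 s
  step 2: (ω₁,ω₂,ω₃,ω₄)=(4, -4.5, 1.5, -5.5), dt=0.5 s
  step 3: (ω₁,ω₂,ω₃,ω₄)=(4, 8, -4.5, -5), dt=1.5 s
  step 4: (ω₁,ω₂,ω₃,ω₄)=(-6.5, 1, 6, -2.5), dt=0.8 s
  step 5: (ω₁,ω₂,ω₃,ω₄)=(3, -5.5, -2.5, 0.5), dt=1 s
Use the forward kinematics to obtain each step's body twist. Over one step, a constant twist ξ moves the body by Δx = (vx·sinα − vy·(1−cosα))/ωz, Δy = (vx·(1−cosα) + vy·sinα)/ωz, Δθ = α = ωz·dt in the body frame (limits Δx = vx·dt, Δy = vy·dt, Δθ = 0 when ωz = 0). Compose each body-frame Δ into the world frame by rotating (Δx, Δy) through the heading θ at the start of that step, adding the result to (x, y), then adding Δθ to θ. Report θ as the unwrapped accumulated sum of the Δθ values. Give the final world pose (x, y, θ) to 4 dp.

(0.0900, 0.4435, -0.6321)

step 1: ξ=(vx,vy,ωz)=(0.1031, 0.2344, -0.1339), dt=1.2 → body Δ=(0.1458, 0.2701, -0.1607) → world pose (0.1458, 0.2701, -0.1607)
step 2: ξ=(vx,vy,ωz)=(-0.0844, -0.0281, -0.8304), dt=0.5 → body Δ=(-0.0439, -0.0050, -0.4152) → world pose (0.1017, 0.2722, -0.5759)
step 3: ξ=(vx,vy,ωz)=(0.0469, 0.0844, 0.1875), dt=1.5 → body Δ=(0.0517, 0.1347, 0.2812) → world pose (0.2184, 0.3570, -0.2946)
step 4: ξ=(vx,vy,ωz)=(-0.0375, 0.3000, -0.0536), dt=0.8 → body Δ=(-0.0248, 0.2406, -0.0429) → world pose (0.2645, 0.5944, -0.3375)
step 5: ξ=(vx,vy,ωz)=(-0.0844, -0.2156, -0.2946), dt=1.0 → body Δ=(-0.1147, -0.2002, -0.2946) → world pose (0.0900, 0.4435, -0.6321)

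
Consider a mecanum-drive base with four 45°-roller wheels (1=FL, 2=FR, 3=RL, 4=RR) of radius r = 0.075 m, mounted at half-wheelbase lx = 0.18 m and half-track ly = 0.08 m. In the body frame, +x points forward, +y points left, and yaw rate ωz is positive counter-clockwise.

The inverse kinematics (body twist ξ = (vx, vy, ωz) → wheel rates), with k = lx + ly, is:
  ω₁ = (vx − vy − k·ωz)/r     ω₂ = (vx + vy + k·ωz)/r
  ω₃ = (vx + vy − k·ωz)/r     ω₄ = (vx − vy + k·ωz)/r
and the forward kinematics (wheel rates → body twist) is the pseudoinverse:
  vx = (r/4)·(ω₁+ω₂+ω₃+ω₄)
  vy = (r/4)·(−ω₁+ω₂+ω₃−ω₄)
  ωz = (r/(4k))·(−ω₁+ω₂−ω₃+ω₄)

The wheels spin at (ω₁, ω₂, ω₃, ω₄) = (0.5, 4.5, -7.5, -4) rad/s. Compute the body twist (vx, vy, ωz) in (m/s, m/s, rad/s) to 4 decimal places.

(-0.1219, 0.0094, 0.5409)

k = lx + ly = 0.18 + 0.08 = 0.2600
ω₁+ω₂+ω₃+ω₄ = -6.5000  →  vx = (0.075/4)·-6.5000 = -0.1219
−ω₁+ω₂+ω₃−ω₄ = 0.5000  →  vy = (0.075/4)·0.5000 = 0.0094
−ω₁+ω₂−ω₃+ω₄ = 7.5000  →  ωz = (0.075/1.0400)·7.5000 = 0.5409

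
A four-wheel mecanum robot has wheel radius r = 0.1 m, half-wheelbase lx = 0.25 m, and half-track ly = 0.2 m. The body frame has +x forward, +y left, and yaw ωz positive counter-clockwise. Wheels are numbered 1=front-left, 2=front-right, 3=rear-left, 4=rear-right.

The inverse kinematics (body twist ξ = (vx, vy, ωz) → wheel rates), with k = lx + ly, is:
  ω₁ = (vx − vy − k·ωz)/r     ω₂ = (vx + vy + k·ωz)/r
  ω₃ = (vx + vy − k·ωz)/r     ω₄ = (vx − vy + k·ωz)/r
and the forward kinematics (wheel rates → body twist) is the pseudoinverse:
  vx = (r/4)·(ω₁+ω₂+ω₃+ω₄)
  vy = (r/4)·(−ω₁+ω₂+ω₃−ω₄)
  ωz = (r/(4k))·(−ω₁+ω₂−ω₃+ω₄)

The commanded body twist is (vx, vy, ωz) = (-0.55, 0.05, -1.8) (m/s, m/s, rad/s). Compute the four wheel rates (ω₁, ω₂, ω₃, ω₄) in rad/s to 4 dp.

(2.1000, -13.1000, 3.1000, -14.1000)

k = lx + ly = 0.25 + 0.2 = 0.4500;  k·ωz = 0.4500·-1.8 = -0.8100
ω₁ (FL) = (vx − vy − k·ωz)/r = 0.2100/0.1 = 2.1000
ω₂ (FR) = (vx + vy + k·ωz)/r = -1.3100/0.1 = -13.1000
ω₃ (RL) = (vx + vy − k·ωz)/r = 0.3100/0.1 = 3.1000
ω₄ (RR) = (vx − vy + k·ωz)/r = -1.4100/0.1 = -14.1000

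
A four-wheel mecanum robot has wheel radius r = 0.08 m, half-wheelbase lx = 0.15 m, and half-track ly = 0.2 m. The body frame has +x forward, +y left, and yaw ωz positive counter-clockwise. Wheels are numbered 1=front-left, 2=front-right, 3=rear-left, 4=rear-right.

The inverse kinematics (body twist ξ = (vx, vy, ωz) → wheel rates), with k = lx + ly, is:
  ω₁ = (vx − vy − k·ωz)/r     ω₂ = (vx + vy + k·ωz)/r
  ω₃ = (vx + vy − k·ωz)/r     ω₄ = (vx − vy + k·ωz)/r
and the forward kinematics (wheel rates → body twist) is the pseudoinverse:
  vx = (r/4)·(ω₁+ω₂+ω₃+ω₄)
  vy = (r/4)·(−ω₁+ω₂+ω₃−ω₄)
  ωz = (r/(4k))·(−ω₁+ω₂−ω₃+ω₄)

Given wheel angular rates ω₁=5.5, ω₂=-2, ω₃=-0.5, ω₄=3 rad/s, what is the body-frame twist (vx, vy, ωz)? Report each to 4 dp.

(0.1200, -0.2200, -0.2286)

k = lx + ly = 0.15 + 0.2 = 0.3500
ω₁+ω₂+ω₃+ω₄ = 6.0000  →  vx = (0.08/4)·6.0000 = 0.1200
−ω₁+ω₂+ω₃−ω₄ = -11.0000  →  vy = (0.08/4)·-11.0000 = -0.2200
−ω₁+ω₂−ω₃+ω₄ = -4.0000  →  ωz = (0.08/1.4000)·-4.0000 = -0.2286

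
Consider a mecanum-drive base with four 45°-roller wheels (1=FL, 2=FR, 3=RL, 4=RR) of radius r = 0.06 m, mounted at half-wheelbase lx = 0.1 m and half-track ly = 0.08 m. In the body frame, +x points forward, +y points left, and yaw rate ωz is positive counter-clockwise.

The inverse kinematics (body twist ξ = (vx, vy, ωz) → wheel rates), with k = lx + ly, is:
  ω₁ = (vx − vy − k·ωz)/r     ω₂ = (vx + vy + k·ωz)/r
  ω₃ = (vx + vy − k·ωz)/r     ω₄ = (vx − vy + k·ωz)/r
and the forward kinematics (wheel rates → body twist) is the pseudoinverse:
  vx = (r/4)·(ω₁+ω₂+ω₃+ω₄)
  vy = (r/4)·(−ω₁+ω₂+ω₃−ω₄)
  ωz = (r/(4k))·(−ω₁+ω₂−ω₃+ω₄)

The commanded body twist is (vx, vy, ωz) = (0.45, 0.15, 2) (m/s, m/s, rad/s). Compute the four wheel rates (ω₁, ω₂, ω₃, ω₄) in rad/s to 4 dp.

(-1.0000, 16.0000, 4.0000, 11.0000)

k = lx + ly = 0.1 + 0.08 = 0.1800;  k·ωz = 0.1800·2 = 0.3600
ω₁ (FL) = (vx − vy − k·ωz)/r = -0.0600/0.06 = -1.0000
ω₂ (FR) = (vx + vy + k·ωz)/r = 0.9600/0.06 = 16.0000
ω₃ (RL) = (vx + vy − k·ωz)/r = 0.2400/0.06 = 4.0000
ω₄ (RR) = (vx − vy + k·ωz)/r = 0.6600/0.06 = 11.0000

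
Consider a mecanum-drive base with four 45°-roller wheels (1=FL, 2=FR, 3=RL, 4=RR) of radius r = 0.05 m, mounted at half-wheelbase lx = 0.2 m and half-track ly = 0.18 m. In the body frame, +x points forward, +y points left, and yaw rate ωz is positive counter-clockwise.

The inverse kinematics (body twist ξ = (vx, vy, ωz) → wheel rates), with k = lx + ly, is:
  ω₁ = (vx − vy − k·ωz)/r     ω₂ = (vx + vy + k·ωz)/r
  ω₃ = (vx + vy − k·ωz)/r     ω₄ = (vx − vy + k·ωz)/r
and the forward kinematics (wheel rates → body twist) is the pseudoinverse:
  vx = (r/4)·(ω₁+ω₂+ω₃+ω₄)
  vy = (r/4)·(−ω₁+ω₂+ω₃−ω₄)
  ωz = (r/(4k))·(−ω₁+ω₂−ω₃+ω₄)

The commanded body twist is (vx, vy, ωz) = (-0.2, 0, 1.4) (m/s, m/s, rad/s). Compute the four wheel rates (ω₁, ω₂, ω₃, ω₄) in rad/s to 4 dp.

(-14.6400, 6.6400, -14.6400, 6.6400)

k = lx + ly = 0.2 + 0.18 = 0.3800;  k·ωz = 0.3800·1.4 = 0.5320
ω₁ (FL) = (vx − vy − k·ωz)/r = -0.7320/0.05 = -14.6400
ω₂ (FR) = (vx + vy + k·ωz)/r = 0.3320/0.05 = 6.6400
ω₃ (RL) = (vx + vy − k·ωz)/r = -0.7320/0.05 = -14.6400
ω₄ (RR) = (vx − vy + k·ωz)/r = 0.3320/0.05 = 6.6400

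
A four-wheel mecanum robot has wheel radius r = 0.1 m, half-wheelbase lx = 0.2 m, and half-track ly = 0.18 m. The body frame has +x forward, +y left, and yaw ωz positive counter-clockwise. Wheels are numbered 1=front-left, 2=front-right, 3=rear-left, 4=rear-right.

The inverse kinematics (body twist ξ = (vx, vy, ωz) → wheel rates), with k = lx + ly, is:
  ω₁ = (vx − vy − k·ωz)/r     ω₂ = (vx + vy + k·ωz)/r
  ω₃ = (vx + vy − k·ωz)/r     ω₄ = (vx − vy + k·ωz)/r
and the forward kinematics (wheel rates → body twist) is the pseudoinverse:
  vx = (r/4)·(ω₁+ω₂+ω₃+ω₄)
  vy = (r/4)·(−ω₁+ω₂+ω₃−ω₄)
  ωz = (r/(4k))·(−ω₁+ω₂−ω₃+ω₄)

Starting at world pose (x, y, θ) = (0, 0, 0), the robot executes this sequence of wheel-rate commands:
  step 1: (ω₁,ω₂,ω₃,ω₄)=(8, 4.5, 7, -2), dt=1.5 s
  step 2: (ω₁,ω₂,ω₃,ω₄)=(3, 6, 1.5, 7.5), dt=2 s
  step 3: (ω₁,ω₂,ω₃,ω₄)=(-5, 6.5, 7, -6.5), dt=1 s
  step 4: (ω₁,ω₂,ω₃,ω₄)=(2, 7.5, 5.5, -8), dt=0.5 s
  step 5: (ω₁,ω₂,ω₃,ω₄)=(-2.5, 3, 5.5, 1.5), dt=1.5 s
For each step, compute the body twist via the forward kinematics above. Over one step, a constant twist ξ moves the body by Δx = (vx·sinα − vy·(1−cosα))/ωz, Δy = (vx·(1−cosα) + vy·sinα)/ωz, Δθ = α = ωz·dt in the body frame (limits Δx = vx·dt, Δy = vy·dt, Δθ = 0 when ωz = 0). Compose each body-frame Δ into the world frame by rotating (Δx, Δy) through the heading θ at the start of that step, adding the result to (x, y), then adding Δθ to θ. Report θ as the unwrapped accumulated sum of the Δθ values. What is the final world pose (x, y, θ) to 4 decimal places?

(1.8769, 0.2243, -0.2961)

step 1: ξ=(vx,vy,ωz)=(0.4375, 0.1375, -0.8224), dt=1.5 → body Δ=(0.6139, -0.1982, -1.2336) → world pose (0.6139, -0.1982, -1.2336)
step 2: ξ=(vx,vy,ωz)=(0.4500, -0.0750, 0.5921), dt=2.0 → body Δ=(0.7828, 0.3561, 1.1842) → world pose (1.2090, -0.8191, -0.0493)
step 3: ξ=(vx,vy,ωz)=(0.0500, 0.6250, -0.1316), dt=1.0 → body Δ=(0.0909, 0.6199, -0.1316) → world pose (1.3304, -0.2044, -0.1809)
step 4: ξ=(vx,vy,ωz)=(0.1750, 0.4750, -0.5263), dt=0.5 → body Δ=(0.1176, 0.2233, -0.2632) → world pose (1.4862, -0.0059, -0.4441)
step 5: ξ=(vx,vy,ωz)=(0.1875, 0.2375, 0.0987), dt=1.5 → body Δ=(0.2539, 0.3757, 0.1480) → world pose (1.8769, 0.2243, -0.2961)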